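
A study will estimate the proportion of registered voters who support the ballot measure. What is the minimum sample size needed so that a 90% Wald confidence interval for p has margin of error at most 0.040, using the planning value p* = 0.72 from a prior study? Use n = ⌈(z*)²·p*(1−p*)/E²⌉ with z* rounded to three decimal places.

z* = 1.645 at the 90% level.
p*(1−p*) = 0.2016.
(z*)²·p*(1−p*)/E² = 2.706025·0.2016/0.001600 = 340.959.
Rounding up, n = 341.

n = 341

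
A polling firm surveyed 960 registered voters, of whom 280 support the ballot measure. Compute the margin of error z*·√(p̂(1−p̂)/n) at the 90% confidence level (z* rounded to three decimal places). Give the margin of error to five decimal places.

p̂ = 280/960 = 0.29167.
Standard error of p̂: √(0.206597/960) = √0.000215205 = 0.014670.
z* = 1.645 at the 90% level.
ME = 1.645·0.014670 = 0.02413.

ME = 0.02413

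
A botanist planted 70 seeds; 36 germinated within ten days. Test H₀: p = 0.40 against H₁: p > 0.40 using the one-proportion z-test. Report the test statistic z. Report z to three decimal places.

z = 1.952

p̂ = 36/70 = 0.51429.
SE₀ = √(0.40·0.60/70) = 0.058554.
Test statistic: z = 0.11429/0.058554 = 1.952.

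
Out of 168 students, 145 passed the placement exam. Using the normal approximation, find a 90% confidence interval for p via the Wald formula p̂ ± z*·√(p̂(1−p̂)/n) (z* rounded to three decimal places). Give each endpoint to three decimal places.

With x = 145 successes in n = 168, p̂ = 0.86310.
SE = √(p̂(1−p̂)/n) = √(0.118162/168) = 0.026521.
z* = 1.645 at the 90% level.
Margin = 1.645·0.026521 = 0.04363.
CI: 0.86310 ± 0.04363 = (0.819, 0.907).

(0.819, 0.907)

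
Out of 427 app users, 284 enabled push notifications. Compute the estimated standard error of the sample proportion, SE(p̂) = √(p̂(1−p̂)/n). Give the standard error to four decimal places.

SE = 0.0228

p̂ = 284/427 = 0.66511.
p̂(1−p̂) = 0.66511·0.33489 = 0.222739.
SE = √(0.222739/427) = 0.0228.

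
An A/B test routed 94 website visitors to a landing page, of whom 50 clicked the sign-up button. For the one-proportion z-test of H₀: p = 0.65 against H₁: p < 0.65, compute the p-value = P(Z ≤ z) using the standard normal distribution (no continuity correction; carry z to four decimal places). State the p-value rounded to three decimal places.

p-value = 0.008

Sample proportion p̂ = 50/94 = 0.53191.
SE₀ = √(0.65·0.35/94) = 0.049196.
Test statistic (full precision, shown to 4 dp): z = (50/94 − 0.65)/SE₀ ≈ -2.4003.
p-value = P(Z ≤ z) with z = -2.4003 → 0.008.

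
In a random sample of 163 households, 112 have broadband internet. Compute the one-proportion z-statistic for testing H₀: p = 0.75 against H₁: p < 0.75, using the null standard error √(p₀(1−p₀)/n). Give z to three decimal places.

p̂ = 112/163 = 0.68712.
Null standard error: √(0.75·0.25/163) = √0.001150307 = 0.033916.
z = (p̂ − p₀)/SE = (0.68712 − 0.75)/0.033916 = -1.854.

z = -1.854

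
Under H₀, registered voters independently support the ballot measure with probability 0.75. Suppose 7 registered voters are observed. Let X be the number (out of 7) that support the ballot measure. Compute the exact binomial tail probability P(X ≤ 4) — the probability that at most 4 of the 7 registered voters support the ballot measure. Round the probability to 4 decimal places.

P = 0.2436

X ~ Binomial(n=7, p=0.75).
P(X ≤ 4) = Σ_{j=0}^{4} C(7,j)·0.75^j·0.25^{7−j}.
= 0.000061 + 0.001282 + 0.011536 + 0.057678 + 0.173035 = 0.2436.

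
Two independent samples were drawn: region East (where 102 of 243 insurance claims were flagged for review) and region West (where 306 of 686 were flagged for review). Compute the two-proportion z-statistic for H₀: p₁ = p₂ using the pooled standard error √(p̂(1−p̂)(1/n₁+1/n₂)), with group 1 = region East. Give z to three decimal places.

Sample proportions: p̂₁ = 102/243 = 0.41975 and p̂₂ = 306/686 = 0.44606.
Pooling: p̂ = 408/929 = 0.43918.
Pooled SE = √[0.2463012·0.00557295] ≈ 0.037049.
z = (p̂₁ − p̂₂)/SE = (0.41975 − 0.44606)/0.037049 = -0.02631/0.037049 = -0.710.

z = -0.710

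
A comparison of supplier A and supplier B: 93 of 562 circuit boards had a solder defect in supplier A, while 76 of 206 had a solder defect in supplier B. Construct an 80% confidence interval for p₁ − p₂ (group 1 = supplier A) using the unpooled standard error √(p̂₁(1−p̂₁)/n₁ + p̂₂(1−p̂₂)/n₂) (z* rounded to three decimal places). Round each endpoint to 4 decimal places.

p̂₁ = 0.16548, p̂₂ = 0.36893, so the observed difference is -0.20345.
Unpooled SE = √(p̂₁(1−p̂₁)/n₁ + p̂₂(1−p̂₂)/n₂) = √(0.000245724 + 0.001130200) = 0.037093.
The 80% critical value is z* = 1.282. Margin = 1.282·0.037093 = 0.04755.
Interval: -0.20345 ± 0.04755 → (-0.2510, -0.1559).

(-0.2510, -0.1559)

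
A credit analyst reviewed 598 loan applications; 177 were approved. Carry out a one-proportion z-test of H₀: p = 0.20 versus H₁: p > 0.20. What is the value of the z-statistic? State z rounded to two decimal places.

z = 5.87

With x = 177 successes in n = 598, p̂ = 0.29599.
Null standard error: √(0.20·0.80/598) = √0.000267559 = 0.016357.
Test statistic: z = 0.09599/0.016357 = 5.87.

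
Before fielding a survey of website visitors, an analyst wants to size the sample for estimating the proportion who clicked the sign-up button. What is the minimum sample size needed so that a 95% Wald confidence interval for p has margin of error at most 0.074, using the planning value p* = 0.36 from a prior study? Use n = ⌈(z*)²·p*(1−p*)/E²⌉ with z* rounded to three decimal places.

n = 162

z* = 1.960 at the 95% level.
p*(1−p*) = 0.36·0.64 = 0.2304.
Required n before rounding: 3.841600 × 0.2304 / 0.074² = 161.633.
⌈161.633⌉ = 162.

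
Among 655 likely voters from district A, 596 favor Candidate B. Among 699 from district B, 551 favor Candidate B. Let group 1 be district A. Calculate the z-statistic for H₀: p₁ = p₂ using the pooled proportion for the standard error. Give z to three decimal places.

Sample proportions: p̂₁ = 596/655 = 0.90992 and p̂₂ = 551/699 = 0.78827.
Pooled p̂ = (596+551)/(655+699) = 1147/1354 = 0.84712.
Pooled SE = √[0.1295080·0.00295733] ≈ 0.019570.
z = (p̂₁ − p̂₂)/SE = (0.90992 − 0.78827)/0.019570 = 0.12165/0.019570 = 6.216.

z = 6.216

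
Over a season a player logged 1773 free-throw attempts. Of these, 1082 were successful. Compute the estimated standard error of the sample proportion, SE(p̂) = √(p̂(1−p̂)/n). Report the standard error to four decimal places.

With x = 1082 successes in n = 1773, p̂ = 0.61027.
p̂(1−p̂) = 0.61027·0.38973 = 0.237841.
Dividing by n and taking the root: √0.000134146 = 0.0116.

SE = 0.0116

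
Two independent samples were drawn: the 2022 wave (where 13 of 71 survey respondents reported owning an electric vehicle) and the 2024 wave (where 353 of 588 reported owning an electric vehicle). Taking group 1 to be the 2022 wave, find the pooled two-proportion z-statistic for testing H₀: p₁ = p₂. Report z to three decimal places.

z = -6.683

p̂₁ = 13/71 = 0.18310, p̂₂ = 353/588 = 0.60034.
Pooled p̂ = (13+353)/(71+588) = 366/659 = 0.55539.
Pooled SE = √[0.2469323·0.01578519] ≈ 0.062433.
z = (p̂₁ − p̂₂)/SE = (0.18310 − 0.60034)/0.062433 = -0.41724/0.062433 = -6.683.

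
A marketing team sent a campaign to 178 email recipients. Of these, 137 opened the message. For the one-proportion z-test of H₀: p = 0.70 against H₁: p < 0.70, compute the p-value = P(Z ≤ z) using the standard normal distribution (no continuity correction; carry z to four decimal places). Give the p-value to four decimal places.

The sample proportion is 137/178 = 0.76966.
Null standard error: √(0.70·0.30/178) = √0.001179775 = 0.034348.
z = (p̂ − p₀)/SE = (137/178 − 0.70)/0.034348 ≈ 2.0282.
p-value = P(Z ≤ z) with z = 2.0282 → 0.9787.

p-value = 0.9787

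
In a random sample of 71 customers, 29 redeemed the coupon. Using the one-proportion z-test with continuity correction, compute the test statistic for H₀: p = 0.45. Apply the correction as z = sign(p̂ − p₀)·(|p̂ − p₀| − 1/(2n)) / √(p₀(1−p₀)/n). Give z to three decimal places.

z = -0.584

The sample proportion is 29/71 = 0.40845. p̂ − p₀ = -0.041549.
1/(2n) = 0.007042.
Corrected numerator: |-0.041549| − 0.007042 = 0.034507.
SE₀ = √(0.45·0.55/71) = 0.059042.
z = (−)0.034507/0.059042 = -0.584.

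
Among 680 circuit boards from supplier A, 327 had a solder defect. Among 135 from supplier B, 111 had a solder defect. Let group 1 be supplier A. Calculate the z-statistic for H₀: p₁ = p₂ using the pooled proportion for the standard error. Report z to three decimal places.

z = -7.266

Sample proportions: p̂₁ = 327/680 = 0.48088 and p̂₂ = 111/135 = 0.82222.
Pooling: p̂ = 438/815 = 0.53742.
SE = √[p̂(1−p̂)(1/n₁+1/n₂)] = √[0.53742·0.46258·(1/680+1/135)] ≈ 0.046979.
z = (p̂₁ − p̂₂)/SE = (0.48088 − 0.82222)/0.046979 = -0.34134/0.046979 = -7.266.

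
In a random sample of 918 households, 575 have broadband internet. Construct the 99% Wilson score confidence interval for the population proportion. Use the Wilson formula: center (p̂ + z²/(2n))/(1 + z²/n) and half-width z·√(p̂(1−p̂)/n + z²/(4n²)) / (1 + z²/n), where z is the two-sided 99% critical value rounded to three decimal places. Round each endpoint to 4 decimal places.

p̂ = 575/918 = 0.62636; z = 2.576, so z² = 6.635776.
Denominator 1 + z²/n = 1 + 6.635776/918 = 1.007229.
Center = (0.62636 + 0.003614)/1.007229 = 0.62545.
Radicand: p̂(1−p̂)/n + z²/(4n²) = 0.000254938 + 0.000001969 = 0.000256907.
Half-width = z·√(radicand)/denom = 2.576·0.016028/1.007229 = 0.04099.
CI: 0.62545 ± 0.04099 = (0.5845, 0.6664).

(0.5845, 0.6664)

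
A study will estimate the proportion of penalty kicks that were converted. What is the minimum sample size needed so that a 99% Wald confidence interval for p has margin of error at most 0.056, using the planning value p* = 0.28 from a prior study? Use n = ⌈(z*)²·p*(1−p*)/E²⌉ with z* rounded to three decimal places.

n = 427

For 99% confidence, z* = 2.576.
p*(1−p*) = 0.28·0.72 = 0.2016.
Required n before rounding: 6.635776 × 0.2016 / 0.056² = 426.586.
⌈426.586⌉ = 427.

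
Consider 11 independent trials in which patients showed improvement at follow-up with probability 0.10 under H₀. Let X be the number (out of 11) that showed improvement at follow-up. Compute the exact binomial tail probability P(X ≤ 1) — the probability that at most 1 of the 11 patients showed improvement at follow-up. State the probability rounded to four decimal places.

P = 0.6974

X is binomial with n = 11 and p = 0.10.
P(X ≤ 1) = C(11,0)·0.10^0·0.90^11 + C(11,1)·0.10^1·0.90^10.
= 0.313811 + 0.383546 = 0.6974.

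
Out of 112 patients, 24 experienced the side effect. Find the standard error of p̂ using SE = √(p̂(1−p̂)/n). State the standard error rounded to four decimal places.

SE = 0.0388

Sample proportion p̂ = 24/112 = 0.21429.
p̂(1−p̂) = 0.21429·0.78571 = 0.168370.
SE = √(0.168370/112) = 0.0388.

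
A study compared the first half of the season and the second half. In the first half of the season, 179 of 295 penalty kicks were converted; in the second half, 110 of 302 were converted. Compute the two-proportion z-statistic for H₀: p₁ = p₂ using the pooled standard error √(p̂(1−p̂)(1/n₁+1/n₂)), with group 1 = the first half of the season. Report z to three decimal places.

z = 5.929

Sample proportions: p̂₁ = 179/295 = 0.60678 and p̂₂ = 110/302 = 0.36424.
Pooling: p̂ = 289/597 = 0.48409.
SE = √[p̂(1−p̂)(1/n₁+1/n₂)] = √[0.48409·0.51591·(1/295+1/302)] ≈ 0.040909.
z = 0.24254/0.040909 = 5.929.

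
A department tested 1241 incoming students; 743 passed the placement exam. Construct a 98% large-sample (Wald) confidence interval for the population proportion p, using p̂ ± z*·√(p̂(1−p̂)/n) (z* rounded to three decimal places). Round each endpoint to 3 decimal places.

(0.566, 0.631)

Sample proportion p̂ = 743/1241 = 0.59871.
Standard error of p̂: √(0.240256/1241) = √0.000193599 = 0.013914.
For 98% confidence, z* = 2.326.
Margin of error: 2.326 × 0.013914 = 0.03236.
CI: 0.59871 ± 0.03236 = (0.566, 0.631).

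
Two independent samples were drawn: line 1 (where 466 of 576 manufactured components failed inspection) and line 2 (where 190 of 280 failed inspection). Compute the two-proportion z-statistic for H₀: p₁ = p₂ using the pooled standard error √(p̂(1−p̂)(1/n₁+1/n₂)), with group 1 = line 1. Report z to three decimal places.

Sample proportions: p̂₁ = 466/576 = 0.80903 and p̂₂ = 190/280 = 0.67857.
Pooled p̂ = (466+190)/(576+280) = 656/856 = 0.76636.
Pooled SE = √[0.1790549·0.00530754] ≈ 0.030828.
z = 0.13046/0.030828 = 4.232.

z = 4.232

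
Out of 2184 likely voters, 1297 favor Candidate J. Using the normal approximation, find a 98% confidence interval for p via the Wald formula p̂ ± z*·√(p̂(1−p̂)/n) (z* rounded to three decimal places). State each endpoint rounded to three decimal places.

p̂ = 1297/2184 = 0.59386.
SE = √(p̂(1−p̂)/n) = √(0.241189/2184) = 0.010509.
For 98% confidence, z* = 2.326.
Margin = 2.326·0.010509 = 0.02444.
So the interval runs from 0.569 to 0.618.

(0.569, 0.618)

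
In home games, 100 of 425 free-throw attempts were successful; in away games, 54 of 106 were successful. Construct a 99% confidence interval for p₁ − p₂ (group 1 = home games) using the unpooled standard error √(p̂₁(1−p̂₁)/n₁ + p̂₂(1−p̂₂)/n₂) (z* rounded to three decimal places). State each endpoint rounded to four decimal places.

(-0.4100, -0.1383)

p̂₁ = 100/425 = 0.23529, p̂₂ = 54/106 = 0.50943; p̂₁ − p̂₂ = -0.27414.
SE = √(0.000423367 + 0.002357651) = √0.002781018 = 0.052735.
z* = 2.576 at the 99% level. Margin of error = 0.13585.
So the interval runs from -0.4100 to -0.1383.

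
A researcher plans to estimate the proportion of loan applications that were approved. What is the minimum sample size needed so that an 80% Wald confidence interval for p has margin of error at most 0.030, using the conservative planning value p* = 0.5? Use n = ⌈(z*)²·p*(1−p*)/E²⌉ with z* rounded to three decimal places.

n = 457

For 80% confidence, z* = 1.282.
p*(1−p*) = 0.50·0.50 = 0.2500.
Required n before rounding: 1.643524 × 0.2500 / 0.030² = 456.534.
⌈456.534⌉ = 457.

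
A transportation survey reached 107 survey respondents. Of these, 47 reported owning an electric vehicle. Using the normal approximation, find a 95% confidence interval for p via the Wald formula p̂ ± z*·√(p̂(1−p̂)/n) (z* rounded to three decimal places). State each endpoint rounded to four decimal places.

p̂ = 47/107 = 0.43925.
SE(p̂) = √(0.43925·0.56075/107) = 0.047979.
For 95% confidence, z* = 1.960.
Margin of error: 1.960 × 0.047979 = 0.09404.
CI: 0.43925 ± 0.09404 = (0.3452, 0.5333).

(0.3452, 0.5333)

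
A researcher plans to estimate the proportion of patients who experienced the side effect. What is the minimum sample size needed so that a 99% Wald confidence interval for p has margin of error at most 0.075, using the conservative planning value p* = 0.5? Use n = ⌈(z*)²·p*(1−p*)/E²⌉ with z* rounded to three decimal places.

n = 295

For 99% confidence, z* = 2.576.
p*(1−p*) = 0.2500.
(z*)²·p*(1−p*)/E² = 6.635776·0.2500/0.005625 = 294.923.
⌈294.923⌉ = 295.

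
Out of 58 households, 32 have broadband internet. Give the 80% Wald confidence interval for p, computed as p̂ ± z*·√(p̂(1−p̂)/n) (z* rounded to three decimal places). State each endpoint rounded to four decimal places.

Sample proportion p̂ = 32/58 = 0.55172.
SE(p̂) = √(0.55172·0.44828/58) = 0.065301.
For 80% confidence, z* = 1.282.
Margin = 1.282·0.065301 = 0.08372.
So the interval runs from 0.4680 to 0.6354.

(0.4680, 0.6354)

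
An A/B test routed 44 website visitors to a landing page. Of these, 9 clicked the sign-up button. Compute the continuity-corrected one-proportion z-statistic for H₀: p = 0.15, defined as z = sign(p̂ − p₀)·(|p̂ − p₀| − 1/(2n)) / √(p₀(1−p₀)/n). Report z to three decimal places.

z = 0.802

Sample proportion p̂ = 9/44 = 0.20455. p̂ − p₀ = 0.054545.
Continuity correction 1/(2n) = 1/88 = 0.011364.
Corrected numerator: |0.054545| − 0.011364 = 0.043181.
SE₀ = √(0.15·0.85/44) = 0.053831.
z = (+)0.043181/0.053831 = 0.802.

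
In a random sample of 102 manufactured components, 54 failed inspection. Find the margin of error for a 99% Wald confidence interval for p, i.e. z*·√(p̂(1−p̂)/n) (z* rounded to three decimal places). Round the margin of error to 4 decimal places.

The sample proportion is 54/102 = 0.52941.
SE(p̂) = √(0.52941·0.47059/102) = 0.049422.
For 99% confidence, z* = 2.576.
Margin of error = z*·SE = 2.576 × 0.049422 = 0.1273.

ME = 0.1273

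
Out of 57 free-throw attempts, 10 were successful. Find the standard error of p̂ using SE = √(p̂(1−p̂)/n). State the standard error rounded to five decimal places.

SE = 0.05038

The sample proportion is 10/57 = 0.17544.
p̂(1−p̂) = 0.144661.
Dividing by n and taking the root: √0.002537912 = 0.05038.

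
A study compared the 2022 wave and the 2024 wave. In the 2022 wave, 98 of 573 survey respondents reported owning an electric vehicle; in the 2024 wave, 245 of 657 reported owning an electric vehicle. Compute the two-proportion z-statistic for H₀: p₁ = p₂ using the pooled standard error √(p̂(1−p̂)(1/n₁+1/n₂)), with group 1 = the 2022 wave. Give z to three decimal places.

z = -7.876

Sample proportions: p̂₁ = 98/573 = 0.17103 and p̂₂ = 245/657 = 0.37291.
Pooling: p̂ = 343/1230 = 0.27886.
SE = √[p̂(1−p̂)(1/n₁+1/n₂)] = √[0.27886·0.72114·(1/573+1/657)] ≈ 0.025633.
z = -0.20188/0.025633 = -7.876.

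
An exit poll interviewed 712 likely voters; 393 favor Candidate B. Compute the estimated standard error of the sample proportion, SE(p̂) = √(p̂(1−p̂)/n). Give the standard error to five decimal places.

Sample proportion p̂ = 393/712 = 0.55197.
p̂(1−p̂) = 0.55197·0.44803 = 0.247299.
SE = √(0.247299/712) = √0.000347330 = 0.01864.

SE = 0.01864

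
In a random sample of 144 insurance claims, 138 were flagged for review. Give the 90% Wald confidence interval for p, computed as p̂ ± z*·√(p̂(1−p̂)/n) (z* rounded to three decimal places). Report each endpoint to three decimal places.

(0.931, 0.986)

With x = 138 successes in n = 144, p̂ = 0.95833.
SE(p̂) = √(0.95833·0.04167/144) = 0.016652.
For 90% confidence, z* = 1.645.
Margin = 1.645·0.016652 = 0.02739.
So the interval runs from 0.931 to 0.986.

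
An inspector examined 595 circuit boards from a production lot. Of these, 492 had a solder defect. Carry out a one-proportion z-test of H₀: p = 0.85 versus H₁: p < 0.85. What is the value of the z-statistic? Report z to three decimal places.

z = -1.579

The sample proportion is 492/595 = 0.82689.
SE₀ = √(0.85·0.15/595) = 0.014639.
z = (0.82689 − 0.85)/0.014639 = -0.02311/0.014639 = -1.579.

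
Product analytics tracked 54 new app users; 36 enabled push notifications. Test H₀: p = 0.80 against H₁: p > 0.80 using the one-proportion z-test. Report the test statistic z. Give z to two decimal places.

With x = 36 successes in n = 54, p̂ = 0.66667.
SE₀ = √(0.80·0.20/54) = 0.054433.
z = (p̂ − p₀)/SE = (0.66667 − 0.80)/0.054433 = -2.45.

z = -2.45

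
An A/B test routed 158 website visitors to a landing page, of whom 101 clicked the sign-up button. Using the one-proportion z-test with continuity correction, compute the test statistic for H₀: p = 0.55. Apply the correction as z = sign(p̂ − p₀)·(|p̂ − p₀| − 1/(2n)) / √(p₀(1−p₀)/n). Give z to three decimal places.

p̂ = 101/158 = 0.63924. p̂ − p₀ = 0.089241.
Continuity correction 1/(2n) = 1/316 = 0.003165.
Corrected numerator: |0.089241| − 0.003165 = 0.086076.
SE₀ = √(0.55·0.45/158) = 0.039578.
z = (+)0.086076/0.039578 = 2.175.

z = 2.175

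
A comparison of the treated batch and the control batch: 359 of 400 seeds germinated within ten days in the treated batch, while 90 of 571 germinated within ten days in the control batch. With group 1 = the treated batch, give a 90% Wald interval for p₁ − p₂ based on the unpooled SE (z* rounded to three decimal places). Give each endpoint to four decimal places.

(0.7045, 0.7753)

p̂₁ = 359/400 = 0.89750, p̂₂ = 90/571 = 0.15762; p̂₁ − p̂₂ = 0.73988.
SE = √(0.000229984 + 0.000232530) = √0.000462514 = 0.021506.
z* = 1.645 at the 90% level. Margin of error = 0.03538.
So the interval runs from 0.7045 to 0.7753.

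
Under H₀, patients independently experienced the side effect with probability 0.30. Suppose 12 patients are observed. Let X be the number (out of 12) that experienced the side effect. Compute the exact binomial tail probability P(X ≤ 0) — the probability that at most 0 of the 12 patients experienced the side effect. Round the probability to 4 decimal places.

X ~ Binomial(n=12, p=0.30).
P(X ≤ 0) = C(12,0)·0.30^0·0.70^12.
= 0.013841 = 0.0138.

P = 0.0138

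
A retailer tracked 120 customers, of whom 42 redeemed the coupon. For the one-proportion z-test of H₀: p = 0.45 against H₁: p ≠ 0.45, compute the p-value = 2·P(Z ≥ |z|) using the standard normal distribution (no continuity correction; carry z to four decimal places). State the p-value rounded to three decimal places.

p-value = 0.028

Sample proportion p̂ = 42/120 = 0.35000.
Null standard error: √(0.45·0.55/120) = √0.002062500 = 0.045415.
z = (p̂ − p₀)/SE = (42/120 − 0.45)/0.045415 ≈ -2.2019.
p-value = 2·P(Z ≥ |z|) with z = -2.2019 → 0.028.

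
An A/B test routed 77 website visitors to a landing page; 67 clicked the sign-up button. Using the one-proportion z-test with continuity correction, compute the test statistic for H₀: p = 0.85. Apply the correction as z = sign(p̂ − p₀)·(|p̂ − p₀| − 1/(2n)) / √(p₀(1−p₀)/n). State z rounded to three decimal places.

p̂ = 67/77 = 0.87013. p̂ − p₀ = 0.020130.
1/(2n) = 0.006494.
Corrected numerator: |0.020130| − 0.006494 = 0.013636.
Null standard error: √(0.85·0.15/77) = √0.001655844 = 0.040692.
z = +0.013636/0.040692 = 0.335.

z = 0.335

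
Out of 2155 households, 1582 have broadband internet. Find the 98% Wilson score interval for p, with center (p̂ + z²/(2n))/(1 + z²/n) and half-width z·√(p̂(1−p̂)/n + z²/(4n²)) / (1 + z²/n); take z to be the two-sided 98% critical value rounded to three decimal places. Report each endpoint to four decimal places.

Here p̂ = 1582/2155 = 0.73411 and z = 2.326 (z² = 5.410276).
Denominator 1 + z²/n = 1 + 5.410276/2155 = 1.002511.
Center = (0.73411 + 0.001255)/1.002511 = 0.73352.
Radicand: p̂(1−p̂)/n + z²/(4n²) = 0.000090577 + 0.000000291 = 0.000090868.
Half-width = z·√(radicand)/denom = 2.326·0.009532/1.002511 = 0.02212.
So the interval runs from 0.7114 to 0.7556.

(0.7114, 0.7556)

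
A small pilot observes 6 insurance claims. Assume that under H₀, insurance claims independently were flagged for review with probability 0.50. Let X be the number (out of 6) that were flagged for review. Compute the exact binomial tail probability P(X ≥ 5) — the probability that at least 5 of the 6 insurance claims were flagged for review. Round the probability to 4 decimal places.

P = 0.1094

X ~ Binomial(n=6, p=0.50).
P(X ≥ 5) = C(6,5)·0.50^5·0.50^1 + C(6,6)·0.50^6·0.50^0.
= 0.093750 + 0.015625 = 0.1094.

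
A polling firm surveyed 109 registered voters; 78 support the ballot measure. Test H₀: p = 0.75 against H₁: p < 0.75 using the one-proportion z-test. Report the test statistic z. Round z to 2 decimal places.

z = -0.83

p̂ = 78/109 = 0.71560.
SE₀ = √(0.75·0.25/109) = 0.041475.
z = (0.71560 − 0.75)/0.041475 = -0.03440/0.041475 = -0.83.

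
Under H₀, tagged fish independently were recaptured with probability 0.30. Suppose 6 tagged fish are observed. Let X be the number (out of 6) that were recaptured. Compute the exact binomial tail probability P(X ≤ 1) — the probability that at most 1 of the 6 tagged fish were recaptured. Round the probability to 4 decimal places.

X is binomial with n = 6 and p = 0.30.
P(X ≤ 1) = C(6,0)·0.30^0·0.70^6 + C(6,1)·0.30^1·0.70^5.
= 0.117649 + 0.302526 = 0.4202.

P = 0.4202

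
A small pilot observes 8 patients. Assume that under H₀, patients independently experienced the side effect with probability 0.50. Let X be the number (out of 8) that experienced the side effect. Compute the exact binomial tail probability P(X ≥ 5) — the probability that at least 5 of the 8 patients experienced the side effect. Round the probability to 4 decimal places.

X ~ Binomial(n=8, p=0.50).
P(X ≥ 5) = C(8,5)·0.50^5·0.50^3 + C(8,6)·0.50^6·0.50^2 + C(8,7)·0.50^7·0.50^1 + C(8,8)·0.50^8·0.50^0.
= 0.218750 + 0.109375 + 0.031250 + 0.003906 = 0.3633.

P = 0.3633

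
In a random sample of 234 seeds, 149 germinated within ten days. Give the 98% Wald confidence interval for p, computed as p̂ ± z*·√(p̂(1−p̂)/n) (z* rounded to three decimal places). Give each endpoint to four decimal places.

With x = 149 successes in n = 234, p̂ = 0.63675.
SE = √(p̂(1−p̂)/n) = √(0.231299/234) = 0.031440.
z* = 2.326 at the 98% level.
Margin of error: 2.326 × 0.031440 = 0.07313.
CI: 0.63675 ± 0.07313 = (0.5636, 0.7099).

(0.5636, 0.7099)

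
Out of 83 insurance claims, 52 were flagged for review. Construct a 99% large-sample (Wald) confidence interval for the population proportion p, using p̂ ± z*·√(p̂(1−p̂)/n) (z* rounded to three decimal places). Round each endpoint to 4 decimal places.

Sample proportion p̂ = 52/83 = 0.62651.
Standard error of p̂: √(0.233996/83) = √0.002819232 = 0.053096.
The 99% critical value is z* = 2.576.
Margin = 2.576·0.053096 = 0.13678.
CI: 0.62651 ± 0.13678 = (0.4897, 0.7633).

(0.4897, 0.7633)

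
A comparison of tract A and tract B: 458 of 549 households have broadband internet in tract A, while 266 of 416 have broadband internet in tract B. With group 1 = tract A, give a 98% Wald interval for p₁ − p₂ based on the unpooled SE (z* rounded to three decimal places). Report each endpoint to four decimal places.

(0.1288, 0.2609)

p̂₁ = 0.83424, p̂₂ = 0.63942, so the observed difference is 0.19482.
Unpooled SE = √(p̂₁(1−p̂₁)/n₁ + p̂₂(1−p̂₂)/n₂) = √(0.000251878 + 0.000554234) = 0.028392.
For 98% confidence, z* = 2.326. Margin of error = 0.06604.
Interval: 0.19482 ± 0.06604 → (0.1288, 0.2609).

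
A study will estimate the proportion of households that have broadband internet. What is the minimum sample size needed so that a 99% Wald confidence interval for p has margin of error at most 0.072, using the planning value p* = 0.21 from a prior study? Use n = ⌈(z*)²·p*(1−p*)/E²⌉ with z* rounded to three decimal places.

The 99% critical value is z* = 2.576.
p*(1−p*) = 0.21·0.79 = 0.1659.
Required n before rounding: 6.635776 × 0.1659 / 0.072² = 212.360.
Rounding up, n = 213.

n = 213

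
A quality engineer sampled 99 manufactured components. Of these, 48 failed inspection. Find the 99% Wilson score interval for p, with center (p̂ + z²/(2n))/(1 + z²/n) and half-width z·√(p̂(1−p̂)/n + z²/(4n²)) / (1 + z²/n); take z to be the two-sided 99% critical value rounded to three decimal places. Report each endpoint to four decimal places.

(0.3605, 0.6111)

Here p̂ = 48/99 = 0.48485 and z = 2.576 (z² = 6.635776).
Denominator 1 + z²/n = 1 + 6.635776/99 = 1.067028.
Center = (0.48485 + 0.033514)/1.067028 = 0.48580.
Radicand: p̂(1−p̂)/n + z²/(4n²) = 0.002522934 + 0.000169263 = 0.002692197.
Half-width = 2.576·√0.002692197/1.067028 = 0.12526.
Interval: 0.48580 ± 0.12526 → (0.3605, 0.6111).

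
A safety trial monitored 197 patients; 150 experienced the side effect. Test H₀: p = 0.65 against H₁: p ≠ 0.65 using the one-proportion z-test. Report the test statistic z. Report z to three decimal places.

p̂ = 150/197 = 0.76142.
Null standard error: √(0.65·0.35/197) = √0.001154822 = 0.033983.
z = (0.76142 − 0.65)/0.033983 = 0.11142/0.033983 = 3.279.

z = 3.279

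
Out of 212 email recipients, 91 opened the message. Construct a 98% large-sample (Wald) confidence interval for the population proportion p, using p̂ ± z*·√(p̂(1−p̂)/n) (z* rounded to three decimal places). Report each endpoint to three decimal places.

Sample proportion p̂ = 91/212 = 0.42925.
Standard error of p̂: √(0.244994/212) = √0.001155631 = 0.033995.
For 98% confidence, z* = 2.326.
Margin of error: 2.326 × 0.033995 = 0.07907.
Interval: 0.42925 ± 0.07907 → (0.350, 0.508).

(0.350, 0.508)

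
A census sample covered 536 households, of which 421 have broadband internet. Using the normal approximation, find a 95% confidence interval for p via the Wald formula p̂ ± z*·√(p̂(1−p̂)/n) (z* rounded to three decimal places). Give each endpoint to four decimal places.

Sample proportion p̂ = 421/536 = 0.78545.
SE = √(p̂(1−p̂)/n) = √(0.168520/536) = 0.017731.
For 95% confidence, z* = 1.960.
Margin of error: 1.960 × 0.017731 = 0.03475.
CI: 0.78545 ± 0.03475 = (0.7507, 0.8202).

(0.7507, 0.8202)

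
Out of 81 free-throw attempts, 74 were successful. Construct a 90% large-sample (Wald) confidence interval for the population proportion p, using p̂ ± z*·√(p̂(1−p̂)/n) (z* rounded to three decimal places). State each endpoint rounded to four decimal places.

(0.8622, 0.9649)

The sample proportion is 74/81 = 0.91358.
SE = √(p̂(1−p̂)/n) = √(0.078951/81) = 0.031220.
The 90% critical value is z* = 1.645.
Margin of error: 1.645 × 0.031220 = 0.05136.
CI: 0.91358 ± 0.05136 = (0.8622, 0.9649).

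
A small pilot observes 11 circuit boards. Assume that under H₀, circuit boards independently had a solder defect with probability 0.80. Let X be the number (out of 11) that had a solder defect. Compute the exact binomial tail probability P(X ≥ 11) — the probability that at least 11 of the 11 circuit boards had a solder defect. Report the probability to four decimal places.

P = 0.0859

X ~ Binomial(n=11, p=0.80).
P(X ≥ 11) = C(11,11)·0.80^11·0.20^0.
= 0.085899 = 0.0859.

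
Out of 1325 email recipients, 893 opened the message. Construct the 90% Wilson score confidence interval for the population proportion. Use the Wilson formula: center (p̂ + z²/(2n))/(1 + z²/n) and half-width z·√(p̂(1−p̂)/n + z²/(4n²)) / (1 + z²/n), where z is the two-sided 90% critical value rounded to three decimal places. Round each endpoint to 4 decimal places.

(0.6524, 0.6948)

Here p̂ = 893/1325 = 0.67396 and z = 1.645 (z² = 2.706025).
1 + z²/n = 1.002042.
Center = (0.67396 + 0.001021)/1.002042 = 0.67361.
Radicand: p̂(1−p̂)/n + z²/(4n²) = 0.000165839 + 0.000000385 = 0.000166224.
Half-width = z·√(radicand)/denom = 1.645·0.012893/1.002042 = 0.02117.
So the interval runs from 0.6524 to 0.6948.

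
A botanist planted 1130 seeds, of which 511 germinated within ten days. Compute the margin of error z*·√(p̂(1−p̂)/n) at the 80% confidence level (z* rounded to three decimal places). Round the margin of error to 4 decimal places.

ME = 0.0190

With x = 511 successes in n = 1130, p̂ = 0.45221.
SE = √(p̂(1−p̂)/n) = √(0.247716/1130) = 0.014806.
z* = 1.282 at the 80% level.
So ME = 0.0190.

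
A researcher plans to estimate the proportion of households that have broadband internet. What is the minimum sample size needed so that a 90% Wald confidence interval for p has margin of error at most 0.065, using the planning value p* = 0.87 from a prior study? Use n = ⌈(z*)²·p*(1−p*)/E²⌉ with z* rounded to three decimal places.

For 90% confidence, z* = 1.645.
p*(1−p*) = 0.87·0.13 = 0.1131.
Required n before rounding: 2.706025 × 0.1131 / 0.065² = 72.438.
⌈72.438⌉ = 73.

n = 73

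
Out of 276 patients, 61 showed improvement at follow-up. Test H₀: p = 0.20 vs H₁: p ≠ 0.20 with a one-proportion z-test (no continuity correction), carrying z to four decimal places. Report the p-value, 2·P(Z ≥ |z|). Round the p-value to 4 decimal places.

The sample proportion is 61/276 = 0.22101.
Null standard error: √(0.20·0.80/276) = √0.000579710 = 0.024077.
Test statistic (full precision, shown to 4 dp): z = (61/276 − 0.20)/SE₀ ≈ 0.8728.
From the standard normal, 2·P(Z ≥ |z|) = 0.3828.

p-value = 0.3828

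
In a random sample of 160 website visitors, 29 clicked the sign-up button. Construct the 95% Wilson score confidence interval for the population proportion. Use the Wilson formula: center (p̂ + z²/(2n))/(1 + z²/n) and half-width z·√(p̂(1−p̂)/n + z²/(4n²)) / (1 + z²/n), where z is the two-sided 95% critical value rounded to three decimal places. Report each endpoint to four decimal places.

Here p̂ = 29/160 = 0.18125 and z = 1.960 (z² = 3.841600).
1 + z²/n = 1.024010.
Adjusted center: (0.18125 + z²/(2n))/1.024010 = 0.18872.
Radicand: p̂(1−p̂)/n + z²/(4n²) = 0.000927490 + 0.000037516 = 0.000965006.
Half-width = z·√(radicand)/denom = 1.960·0.031065/1.024010 = 0.05946.
Interval: 0.18872 ± 0.05946 → (0.1293, 0.2482).

(0.1293, 0.2482)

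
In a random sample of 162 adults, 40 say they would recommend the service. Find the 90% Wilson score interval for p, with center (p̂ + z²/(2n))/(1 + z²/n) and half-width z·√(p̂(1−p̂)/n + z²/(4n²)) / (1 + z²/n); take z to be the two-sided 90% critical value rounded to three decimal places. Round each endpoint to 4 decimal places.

Here p̂ = 40/162 = 0.24691 and z = 1.645 (z² = 2.706025).
Denominator 1 + z²/n = 1 + 2.706025/162 = 1.016704.
Center = (0.24691 + 0.008352)/1.016704 = 0.25107.
Radicand: p̂(1−p̂)/n + z²/(4n²) = 0.001147823 + 0.000025778 = 0.001173601.
Half-width = 1.645·√0.001173601/1.016704 = 0.05543.
Interval: 0.25107 ± 0.05543 → (0.1956, 0.3065).

(0.1956, 0.3065)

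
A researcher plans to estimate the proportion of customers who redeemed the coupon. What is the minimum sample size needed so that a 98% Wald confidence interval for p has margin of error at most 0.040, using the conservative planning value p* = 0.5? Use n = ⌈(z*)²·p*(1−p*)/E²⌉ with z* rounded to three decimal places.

n = 846

z* = 2.326 at the 98% level.
p*(1−p*) = 0.50·0.50 = 0.2500.
Required n before rounding: 5.410276 × 0.2500 / 0.040² = 845.356.
⌈845.356⌉ = 846.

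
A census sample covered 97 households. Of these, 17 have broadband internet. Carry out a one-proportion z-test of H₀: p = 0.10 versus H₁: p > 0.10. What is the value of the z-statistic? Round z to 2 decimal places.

z = 2.47

p̂ = 17/97 = 0.17526.
Null standard error: √(0.10·0.90/97) = √0.000927835 = 0.030460.
z = (p̂ − p₀)/SE = (0.17526 − 0.10)/0.030460 = 2.47.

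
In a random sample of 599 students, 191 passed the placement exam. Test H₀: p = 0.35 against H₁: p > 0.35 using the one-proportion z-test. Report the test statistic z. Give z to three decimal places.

z = -1.598

With x = 191 successes in n = 599, p̂ = 0.31886.
Under H₀, SE = √(p₀(1−p₀)/n) = √(0.35·0.65/599) = √0.000379800 = 0.019488.
z = (0.31886 − 0.35)/0.019488 = -0.03114/0.019488 = -1.598.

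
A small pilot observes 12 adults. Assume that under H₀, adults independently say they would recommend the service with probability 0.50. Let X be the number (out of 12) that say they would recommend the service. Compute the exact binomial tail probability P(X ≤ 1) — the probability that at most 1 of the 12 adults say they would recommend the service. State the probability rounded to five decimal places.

P = 0.00317

X is binomial with n = 12 and p = 0.50.
P(X ≤ 1) = C(12,0)·0.50^0·0.50^12 + C(12,1)·0.50^1·0.50^11.
= 0.000244 + 0.002930 = 0.00317.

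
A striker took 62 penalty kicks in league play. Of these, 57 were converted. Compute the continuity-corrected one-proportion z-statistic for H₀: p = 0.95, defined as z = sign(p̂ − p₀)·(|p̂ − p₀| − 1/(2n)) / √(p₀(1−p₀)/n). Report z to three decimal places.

The sample proportion is 57/62 = 0.91935. p̂ − p₀ = -0.030645.
Continuity correction 1/(2n) = 1/124 = 0.008065.
Corrected numerator: |-0.030645| − 0.008065 = 0.022580.
Under H₀, SE = √(p₀(1−p₀)/n) = √(0.95·0.05/62) = √0.000766129 = 0.027679.
z = −0.022580/0.027679 = -0.816.

z = -0.816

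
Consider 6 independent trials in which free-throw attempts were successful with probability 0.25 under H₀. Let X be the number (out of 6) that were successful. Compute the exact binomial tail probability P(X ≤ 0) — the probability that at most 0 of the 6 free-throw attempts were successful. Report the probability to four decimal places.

P = 0.1780

X is binomial with n = 6 and p = 0.25.
P(X ≤ 0) = C(6,0)·0.25^0·0.75^6.
= 0.177979 = 0.1780.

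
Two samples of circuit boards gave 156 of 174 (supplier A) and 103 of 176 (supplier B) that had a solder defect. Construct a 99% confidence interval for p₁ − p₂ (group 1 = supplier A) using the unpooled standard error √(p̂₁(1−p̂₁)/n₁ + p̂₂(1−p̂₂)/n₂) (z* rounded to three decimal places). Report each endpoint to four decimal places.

(0.1987, 0.4240)

p̂₁ = 156/174 = 0.89655, p̂₂ = 103/176 = 0.58523; p̂₁ − p̂₂ = 0.31132.
Unpooled SE = √(p̂₁(1−p̂₁)/n₁ + p̂₂(1−p̂₂)/n₂) = √(0.000533027 + 0.001379184) = 0.043729.
For 99% confidence, z* = 2.576. Margin of error = 0.11265.
Interval: 0.31132 ± 0.11265 → (0.1987, 0.4240).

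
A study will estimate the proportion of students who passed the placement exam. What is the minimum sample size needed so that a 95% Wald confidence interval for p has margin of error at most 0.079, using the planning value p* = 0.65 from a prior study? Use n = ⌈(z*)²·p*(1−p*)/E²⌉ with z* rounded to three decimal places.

For 95% confidence, z* = 1.960.
p*(1−p*) = 0.65·0.35 = 0.2275.
(z*)²·p*(1−p*)/E² = 3.841600·0.2275/0.006241 = 140.036.
⌈140.036⌉ = 141.

n = 141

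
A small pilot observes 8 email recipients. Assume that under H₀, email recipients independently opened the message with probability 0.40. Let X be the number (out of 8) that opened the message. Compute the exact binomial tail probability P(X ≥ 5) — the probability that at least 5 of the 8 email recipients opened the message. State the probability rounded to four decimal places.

P = 0.1737

X ~ Binomial(n=8, p=0.40).
P(X ≥ 5) = C(8,5)·0.40^5·0.60^3 + C(8,6)·0.40^6·0.60^2 + C(8,7)·0.40^7·0.60^1 + C(8,8)·0.40^8·0.60^0.
= 0.123863 + 0.041288 + 0.007864 + 0.000655 = 0.1737.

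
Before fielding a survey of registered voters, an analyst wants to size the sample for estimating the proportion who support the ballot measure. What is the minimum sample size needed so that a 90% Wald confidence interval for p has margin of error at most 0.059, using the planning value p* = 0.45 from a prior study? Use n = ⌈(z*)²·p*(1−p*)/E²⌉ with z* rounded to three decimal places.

n = 193

For 90% confidence, z* = 1.645.
p*(1−p*) = 0.2475.
(z*)²·p*(1−p*)/E² = 2.706025·0.2475/0.003481 = 192.399.
Rounding up, n = 193.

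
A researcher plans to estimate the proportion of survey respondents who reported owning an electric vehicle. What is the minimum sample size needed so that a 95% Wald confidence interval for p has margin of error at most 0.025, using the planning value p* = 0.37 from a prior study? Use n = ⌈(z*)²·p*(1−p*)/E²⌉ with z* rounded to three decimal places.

n = 1433

z* = 1.960 at the 95% level.
p*(1−p*) = 0.2331.
(z*)²·p*(1−p*)/E² = 3.841600·0.2331/0.000625 = 1432.763.
Rounding up, n = 1433.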